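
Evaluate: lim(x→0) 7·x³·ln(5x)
This is a 0·∞ indeterminate form.

Rewrite 0·∞ as a quotient (0/0 or ∞/∞ form), then apply L'Hôpital's rule:
  lim(x→0) 7·x³·ln(5x) = 0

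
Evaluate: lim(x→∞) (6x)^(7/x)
This is an exponential indeterminate form.

For exponential indeterminate forms, take the natural log:
  Let L = lim(x→∞) (6x)^(7/x)
  Then ln(L) = lim(x→∞) [exponent × ln(base)]
  Evaluate using L'Hôpital or standard limits, then exponentiate.
  L = 1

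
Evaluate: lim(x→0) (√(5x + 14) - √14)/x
This is a standard limit.

Factor or rationalize the expression:
  lim(x→0) (√(5x + 14) - √14)/x = 5·sqrt(14)/28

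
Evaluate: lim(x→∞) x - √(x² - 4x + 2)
This is an ∞-∞ indeterminate form.

Combine fractions or rationalize to convert ∞-∞ to 0/0 form:
  lim(x→∞) x - √(x² - 4x + 2) = 2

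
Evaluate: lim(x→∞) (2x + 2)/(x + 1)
This is an ∞/∞ indeterminate form.

Apply L'Hôpital's rule: differentiate numerator and denominator separately.
  f(x) = 2·x + 2   ⇒   f'(x) = 2
  g(x) = x + 1   ⇒   g'(x) = 1
  lim(x→∞) f'(x)/g'(x) = lim(x→∞) (2)/(1)
  = 2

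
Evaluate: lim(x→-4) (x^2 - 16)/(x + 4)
This is a standard limit.

Factor or rationalize the expression:
  lim(x→-4) (x^2 - 16)/(x + 4) = -8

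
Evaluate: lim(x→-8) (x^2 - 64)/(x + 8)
This is a standard limit.

Factor or rationalize the expression:
  lim(x→-8) (x^2 - 64)/(x + 8) = -16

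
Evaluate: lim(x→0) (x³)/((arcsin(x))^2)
This is a 0/0 indeterminate form.

Apply L'Hôpital's rule: differentiate numerator and denominator separately.
  f(x) = x^3   ⇒   f'(x) = 3·x^2
  g(x) = asin(x)^2   ⇒   g'(x) = 2·asin(x)/sqrt(1 - x^2)
  lim(x→0) f'(x)/g'(x) = lim(x→0) (3·x^2)/(2·asin(x)/sqrt(1 - x^2))
  = 0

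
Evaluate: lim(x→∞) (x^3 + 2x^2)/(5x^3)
This is an ∞/∞ indeterminate form.

Apply L'Hôpital's rule: differentiate numerator and denominator separately.
  f(x) = x^3 + 2·x^2   ⇒   f'(x) = 3·x^2 + 4·x
  g(x) = 5·x^3   ⇒   g'(x) = 15·x^2
  lim(x→∞) f'(x)/g'(x) = lim(x→∞) (3·x^2 + 4·x)/(15·x^2)
  = 1/5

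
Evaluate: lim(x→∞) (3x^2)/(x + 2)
This is an ∞/∞ indeterminate form.

Apply L'Hôpital's rule: differentiate numerator and denominator separately.
  f(x) = 3·x^2   ⇒   f'(x) = 6·x
  g(x) = x + 2   ⇒   g'(x) = 1
  lim(x→∞) f'(x)/g'(x) = lim(x→∞) (6·x)/(1)
  = ∞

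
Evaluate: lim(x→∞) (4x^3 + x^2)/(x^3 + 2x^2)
This is an ∞/∞ indeterminate form.

Apply L'Hôpital's rule: differentiate numerator and denominator separately.
  f(x) = 4·x^3 + x^2   ⇒   f'(x) = 12·x^2 + 2·x
  g(x) = x^3 + 2·x^2   ⇒   g'(x) = 3·x^2 + 4·x
  lim(x→∞) f'(x)/g'(x) = lim(x→∞) (12·x^2 + 2·x)/(3·x^2 + 4·x)
  = 4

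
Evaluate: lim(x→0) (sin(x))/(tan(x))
This is a 0/0 indeterminate form.

Apply L'Hôpital's rule: differentiate numerator and denominator separately.
  f(x) = sin(x)   ⇒   f'(x) = cos(x)
  g(x) = tan(x)   ⇒   g'(x) = tan(x)^2 + 1
  lim(x→0) f'(x)/g'(x) = lim(x→0) (cos(x))/(tan(x)^2 + 1)
  = 1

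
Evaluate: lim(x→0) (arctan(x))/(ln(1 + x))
This is a 0/0 indeterminate form.

Apply L'Hôpital's rule: differentiate numerator and denominator separately.
  f(x) = atan(x)   ⇒   f'(x) = 1/(x^2 + 1)
  g(x) = ln(x + 1)   ⇒   g'(x) = 1/(x + 1)
  lim(x→0) f'(x)/g'(x) = lim(x→0) (1/(x^2 + 1))/(1/(x + 1))
  = 1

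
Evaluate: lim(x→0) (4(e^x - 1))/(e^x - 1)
This is a 0/0 indeterminate form.

Apply L'Hôpital's rule: differentiate numerator and denominator separately.
  f(x) = 4·e^(x) - 4   ⇒   f'(x) = 4·e^(x)
  g(x) = e^(x) - 1   ⇒   g'(x) = e^(x)
  lim(x→0) f'(x)/g'(x) = lim(x→0) (4·e^(x))/(e^(x))
  = 4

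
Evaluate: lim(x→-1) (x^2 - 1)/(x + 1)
This is a standard limit.

Factor or rationalize the expression:
  lim(x→-1) (x^2 - 1)/(x + 1) = -2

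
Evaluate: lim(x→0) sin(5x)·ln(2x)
This is a 0·∞ indeterminate form.

Rewrite 0·∞ as a quotient (0/0 or ∞/∞ form), then apply L'Hôpital's rule:
  lim(x→0) sin(5x)·ln(2x) = 0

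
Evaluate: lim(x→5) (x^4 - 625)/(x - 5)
This is a standard limit.

Factor or rationalize the expression:
  lim(x→5) (x^4 - 625)/(x - 5) = 500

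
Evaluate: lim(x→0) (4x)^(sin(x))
This is an exponential indeterminate form.

For exponential indeterminate forms, take the natural log:
  Let L = lim(x→0) (4x)^(sin(x))
  Then ln(L) = lim(x→0) [exponent × ln(base)]
  Evaluate using L'Hôpital or standard limits, then exponentiate.
  L = 1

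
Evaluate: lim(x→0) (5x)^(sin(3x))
This is an exponential indeterminate form.

For exponential indeterminate forms, take the natural log:
  Let L = lim(x→0) (5x)^(sin(3x))
  Then ln(L) = lim(x→0) [exponent × ln(base)]
  Evaluate using L'Hôpital or standard limits, then exponentiate.
  L = 1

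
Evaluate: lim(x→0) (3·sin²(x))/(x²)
This is a 0/0 indeterminate form.

Apply L'Hôpital's rule: differentiate numerator and denominator separately.
  f(x) = 3·sin(x)^2   ⇒   f'(x) = 6·sin(x)·cos(x)
  g(x) = x^2   ⇒   g'(x) = 2·x
  lim(x→0) f'(x)/g'(x) = lim(x→0) (6·sin(x)·cos(x))/(2·x)
  = 3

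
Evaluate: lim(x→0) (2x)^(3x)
This is an exponential indeterminate form.

For exponential indeterminate forms, take the natural log:
  Let L = lim(x→0) (2x)^(3x)
  Then ln(L) = lim(x→0) [exponent × ln(base)]
  Evaluate using L'Hôpital or standard limits, then exponentiate.
  L = 1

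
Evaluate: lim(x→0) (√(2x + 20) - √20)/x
This is a standard limit.

Factor or rationalize the expression:
  lim(x→0) (√(2x + 20) - √20)/x = sqrt(5)/10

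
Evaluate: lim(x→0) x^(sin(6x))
This is an exponential indeterminate form.

For exponential indeterminate forms, take the natural log:
  Let L = lim(x→0) x^(sin(6x))
  Then ln(L) = lim(x→0) [exponent × ln(base)]
  Evaluate using L'Hôpital or standard limits, then exponentiate.
  L = 1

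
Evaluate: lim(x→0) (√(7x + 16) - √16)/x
This is a standard limit.

Factor or rationalize the expression:
  lim(x→0) (√(7x + 16) - √16)/x = 7/8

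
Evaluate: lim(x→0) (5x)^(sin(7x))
This is an exponential indeterminate form.

For exponential indeterminate forms, take the natural log:
  Let L = lim(x→0) (5x)^(sin(7x))
  Then ln(L) = lim(x→0) [exponent × ln(base)]
  Evaluate using L'Hôpital or standard limits, then exponentiate.
  L = 1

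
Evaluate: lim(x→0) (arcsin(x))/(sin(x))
This is a 0/0 indeterminate form.

Apply L'Hôpital's rule: differentiate numerator and denominator separately.
  f(x) = asin(x)   ⇒   f'(x) = 1/sqrt(1 - x^2)
  g(x) = sin(x)   ⇒   g'(x) = cos(x)
  lim(x→0) f'(x)/g'(x) = lim(x→0) (1/sqrt(1 - x^2))/(cos(x))
  = 1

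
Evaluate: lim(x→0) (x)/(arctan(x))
This is a 0/0 indeterminate form.

Apply L'Hôpital's rule: differentiate numerator and denominator separately.
  f(x) = x   ⇒   f'(x) = 1
  g(x) = atan(x)   ⇒   g'(x) = 1/(x^2 + 1)
  lim(x→0) f'(x)/g'(x) = lim(x→0) (1)/(1/(x^2 + 1))
  = 1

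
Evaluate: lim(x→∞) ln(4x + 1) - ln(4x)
This is an ∞-∞ indeterminate form.

Combine fractions or rationalize to convert ∞-∞ to 0/0 form:
  lim(x→∞) ln(4x + 1) - ln(4x) = 0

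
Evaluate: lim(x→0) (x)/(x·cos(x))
This is a 0/0 indeterminate form.

Apply L'Hôpital's rule: differentiate numerator and denominator separately.
  f(x) = x   ⇒   f'(x) = 1
  g(x) = x·cos(x)   ⇒   g'(x) = -x·sin(x) + cos(x)
  lim(x→0) f'(x)/g'(x) = lim(x→0) (1)/(-x·sin(x) + cos(x))
  = 1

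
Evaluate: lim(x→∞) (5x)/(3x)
This is an ∞/∞ indeterminate form.

Apply L'Hôpital's rule: differentiate numerator and denominator separately.
  f(x) = 5·x   ⇒   f'(x) = 5
  g(x) = 3·x   ⇒   g'(x) = 3
  lim(x→∞) f'(x)/g'(x) = lim(x→∞) (5)/(3)
  = 5/3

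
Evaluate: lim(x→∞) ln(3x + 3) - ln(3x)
This is an ∞-∞ indeterminate form.

Combine fractions or rationalize to convert ∞-∞ to 0/0 form:
  lim(x→∞) ln(3x + 3) - ln(3x) = 0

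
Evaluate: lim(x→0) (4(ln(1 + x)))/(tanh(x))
This is a 0/0 indeterminate form.

Apply L'Hôpital's rule: differentiate numerator and denominator separately.
  f(x) = 4·ln(x + 1)   ⇒   f'(x) = 4/(x + 1)
  g(x) = tanh(x)   ⇒   g'(x) = 1 - tanh(x)^2
  lim(x→0) f'(x)/g'(x) = lim(x→0) (4/(x + 1))/(1 - tanh(x)^2)
  = 4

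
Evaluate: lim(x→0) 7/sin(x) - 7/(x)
This is an ∞-∞ indeterminate form.

Combine fractions or rationalize to convert ∞-∞ to 0/0 form:
  lim(x→0) 7/sin(x) - 7/(x) = 0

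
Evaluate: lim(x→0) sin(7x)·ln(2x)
This is a 0·∞ indeterminate form.

Rewrite 0·∞ as a quotient (0/0 or ∞/∞ form), then apply L'Hôpital's rule:
  lim(x→0) sin(7x)·ln(2x) = 0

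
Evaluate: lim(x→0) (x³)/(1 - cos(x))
This is a 0/0 indeterminate form.

Apply L'Hôpital's rule: differentiate numerator and denominator separately.
  f(x) = x^3   ⇒   f'(x) = 3·x^2
  g(x) = 1 - cos(x)   ⇒   g'(x) = sin(x)
  lim(x→0) f'(x)/g'(x) = lim(x→0) (3·x^2)/(sin(x))
  = 0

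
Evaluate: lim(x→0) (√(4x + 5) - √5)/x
This is a standard limit.

Factor or rationalize the expression:
  lim(x→0) (√(4x + 5) - √5)/x = 2·sqrt(5)/5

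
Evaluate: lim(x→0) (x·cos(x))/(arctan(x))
This is a 0/0 indeterminate form.

Apply L'Hôpital's rule: differentiate numerator and denominator separately.
  f(x) = x·cos(x)   ⇒   f'(x) = -x·sin(x) + cos(x)
  g(x) = atan(x)   ⇒   g'(x) = 1/(x^2 + 1)
  lim(x→0) f'(x)/g'(x) = lim(x→0) (-x·sin(x) + cos(x))/(1/(x^2 + 1))
  = 1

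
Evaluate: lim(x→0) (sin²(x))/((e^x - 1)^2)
This is a 0/0 indeterminate form.

Apply L'Hôpital's rule: differentiate numerator and denominator separately.
  f(x) = sin(x)^2   ⇒   f'(x) = 2·sin(x)·cos(x)
  g(x) = (e^(x) - 1)^2   ⇒   g'(x) = 2·(e^(x) - 1)·e^(x)
  lim(x→0) f'(x)/g'(x) = lim(x→0) (2·sin(x)·cos(x))/(2·(e^(x) - 1)·e^(x))
  = 1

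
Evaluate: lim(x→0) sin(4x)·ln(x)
This is a 0·∞ indeterminate form.

Rewrite 0·∞ as a quotient (0/0 or ∞/∞ form), then apply L'Hôpital's rule:
  lim(x→0) sin(4x)·ln(x) = 0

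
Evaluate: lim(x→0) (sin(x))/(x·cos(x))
This is a 0/0 indeterminate form.

Apply L'Hôpital's rule: differentiate numerator and denominator separately.
  f(x) = sin(x)   ⇒   f'(x) = cos(x)
  g(x) = x·cos(x)   ⇒   g'(x) = -x·sin(x) + cos(x)
  lim(x→0) f'(x)/g'(x) = lim(x→0) (cos(x))/(-x·sin(x) + cos(x))
  = 1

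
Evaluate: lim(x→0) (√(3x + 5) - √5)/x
This is a standard limit.

Factor or rationalize the expression:
  lim(x→0) (√(3x + 5) - √5)/x = 3·sqrt(5)/10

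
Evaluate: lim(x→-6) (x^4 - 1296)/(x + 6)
This is a standard limit.

Factor or rationalize the expression:
  lim(x→-6) (x^4 - 1296)/(x + 6) = -864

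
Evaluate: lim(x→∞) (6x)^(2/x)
This is an exponential indeterminate form.

For exponential indeterminate forms, take the natural log:
  Let L = lim(x→∞) (6x)^(2/x)
  Then ln(L) = lim(x→∞) [exponent × ln(base)]
  Evaluate using L'Hôpital or standard limits, then exponentiate.
  L = 1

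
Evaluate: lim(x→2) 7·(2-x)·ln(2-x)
This is a 0·∞ indeterminate form.

Rewrite 0·∞ as a quotient (0/0 or ∞/∞ form), then apply L'Hôpital's rule:
  lim(x→2) 7·(2-x)·ln(2-x) = 0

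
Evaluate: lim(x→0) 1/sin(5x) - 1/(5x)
This is an ∞-∞ indeterminate form.

Combine fractions or rationalize to convert ∞-∞ to 0/0 form:
  lim(x→0) 1/sin(5x) - 1/(5x) = 0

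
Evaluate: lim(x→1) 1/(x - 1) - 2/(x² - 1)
This is an ∞-∞ indeterminate form.

Combine fractions or rationalize to convert ∞-∞ to 0/0 form:
  lim(x→1) 1/(x - 1) - 2/(x² - 1) = 1/2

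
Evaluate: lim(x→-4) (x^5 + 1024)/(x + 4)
This is a standard limit.

Factor or rationalize the expression:
  lim(x→-4) (x^5 + 1024)/(x + 4) = 1280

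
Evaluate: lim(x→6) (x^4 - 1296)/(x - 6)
This is a standard limit.

Factor or rationalize the expression:
  lim(x→6) (x^4 - 1296)/(x - 6) = 864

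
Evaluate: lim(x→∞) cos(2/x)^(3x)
This is an exponential indeterminate form.

For exponential indeterminate forms, take the natural log:
  Let L = lim(x→∞) cos(2/x)^(3x)
  Then ln(L) = lim(x→∞) [exponent × ln(base)]
  Evaluate using L'Hôpital or standard limits, then exponentiate.
  L = 1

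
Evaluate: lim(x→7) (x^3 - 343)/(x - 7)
This is a standard limit.

Factor or rationalize the expression:
  lim(x→7) (x^3 - 343)/(x - 7) = 147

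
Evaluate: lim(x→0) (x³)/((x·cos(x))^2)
This is a 0/0 indeterminate form.

Apply L'Hôpital's rule: differentiate numerator and denominator separately.
  f(x) = x^3   ⇒   f'(x) = 3·x^2
  g(x) = x^2·cos(x)^2   ⇒   g'(x) = -2·x^2·sin(x)·cos(x) + 2·x·cos(x)^2
  lim(x→0) f'(x)/g'(x) = lim(x→0) (3·x^2)/(-2·x^2·sin(x)·cos(x) + 2·x·cos(x)^2)
  = 0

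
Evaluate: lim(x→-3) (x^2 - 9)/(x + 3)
This is a standard limit.

Factor or rationalize the expression:
  lim(x→-3) (x^2 - 9)/(x + 3) = -6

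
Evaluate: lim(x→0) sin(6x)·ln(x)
This is a 0·∞ indeterminate form.

Rewrite 0·∞ as a quotient (0/0 or ∞/∞ form), then apply L'Hôpital's rule:
  lim(x→0) sin(6x)·ln(x) = 0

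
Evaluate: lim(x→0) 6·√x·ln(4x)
This is a 0·∞ indeterminate form.

Rewrite 0·∞ as a quotient (0/0 or ∞/∞ form), then apply L'Hôpital's rule:
  lim(x→0) 6·√x·ln(4x) = 0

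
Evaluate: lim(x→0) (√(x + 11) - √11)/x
This is a standard limit.

Factor or rationalize the expression:
  lim(x→0) (√(x + 11) - √11)/x = sqrt(11)/22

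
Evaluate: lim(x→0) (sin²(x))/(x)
This is a 0/0 indeterminate form.

Apply L'Hôpital's rule: differentiate numerator and denominator separately.
  f(x) = sin(x)^2   ⇒   f'(x) = 2·sin(x)·cos(x)
  g(x) = x   ⇒   g'(x) = 1
  lim(x→0) f'(x)/g'(x) = lim(x→0) (2·sin(x)·cos(x))/(1)
  = 0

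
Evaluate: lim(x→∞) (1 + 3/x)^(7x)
This is an exponential indeterminate form.

For exponential indeterminate forms, take the natural log:
  Let L = lim(x→∞) (1 + 3/x)^(7x)
  Then ln(L) = lim(x→∞) [exponent × ln(base)]
  Evaluate using L'Hôpital or standard limits, then exponentiate.
  L = e^(21)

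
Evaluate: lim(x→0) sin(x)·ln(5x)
This is a 0·∞ indeterminate form.

Rewrite 0·∞ as a quotient (0/0 or ∞/∞ form), then apply L'Hôpital's rule:
  lim(x→0) sin(x)·ln(5x) = 0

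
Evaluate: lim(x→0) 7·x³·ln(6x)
This is a 0·∞ indeterminate form.

Rewrite 0·∞ as a quotient (0/0 or ∞/∞ form), then apply L'Hôpital's rule:
  lim(x→0) 7·x³·ln(6x) = 0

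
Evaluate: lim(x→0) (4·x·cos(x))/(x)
This is a 0/0 indeterminate form.

Apply L'Hôpital's rule: differentiate numerator and denominator separately.
  f(x) = 4·x·cos(x)   ⇒   f'(x) = -4·x·sin(x) + 4·cos(x)
  g(x) = x   ⇒   g'(x) = 1
  lim(x→0) f'(x)/g'(x) = lim(x→0) (-4·x·sin(x) + 4·cos(x))/(1)
  = 4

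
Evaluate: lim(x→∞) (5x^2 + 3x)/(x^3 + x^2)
This is an ∞/∞ indeterminate form.

Apply L'Hôpital's rule: differentiate numerator and denominator separately.
  f(x) = 5·x^2 + 3·x   ⇒   f'(x) = 10·x + 3
  g(x) = x^3 + x^2   ⇒   g'(x) = 3·x^2 + 2·x
  lim(x→∞) f'(x)/g'(x) = lim(x→∞) (10·x + 3)/(3·x^2 + 2·x)
  = 0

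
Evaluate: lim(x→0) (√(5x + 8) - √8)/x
This is a standard limit.

Factor or rationalize the expression:
  lim(x→0) (√(5x + 8) - √8)/x = 5·sqrt(2)/8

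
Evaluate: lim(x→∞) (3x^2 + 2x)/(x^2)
This is an ∞/∞ indeterminate form.

Apply L'Hôpital's rule: differentiate numerator and denominator separately.
  f(x) = 3·x^2 + 2·x   ⇒   f'(x) = 6·x + 2
  g(x) = x^2   ⇒   g'(x) = 2·x
  lim(x→∞) f'(x)/g'(x) = lim(x→∞) (6·x + 2)/(2·x)
  = 3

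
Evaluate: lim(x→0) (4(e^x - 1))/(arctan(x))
This is a 0/0 indeterminate form.

Apply L'Hôpital's rule: differentiate numerator and denominator separately.
  f(x) = 4·e^(x) - 4   ⇒   f'(x) = 4·e^(x)
  g(x) = atan(x)   ⇒   g'(x) = 1/(x^2 + 1)
  lim(x→0) f'(x)/g'(x) = lim(x→0) (4·e^(x))/(1/(x^2 + 1))
  = 4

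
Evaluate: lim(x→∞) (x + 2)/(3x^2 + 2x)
This is an ∞/∞ indeterminate form.

Apply L'Hôpital's rule: differentiate numerator and denominator separately.
  f(x) = x + 2   ⇒   f'(x) = 1
  g(x) = 3·x^2 + 2·x   ⇒   g'(x) = 6·x + 2
  lim(x→∞) f'(x)/g'(x) = lim(x→∞) (1)/(6·x + 2)
  = 0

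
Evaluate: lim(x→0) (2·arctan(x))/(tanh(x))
This is a 0/0 indeterminate form.

Apply L'Hôpital's rule: differentiate numerator and denominator separately.
  f(x) = 2·atan(x)   ⇒   f'(x) = 2/(x^2 + 1)
  g(x) = tanh(x)   ⇒   g'(x) = 1 - tanh(x)^2
  lim(x→0) f'(x)/g'(x) = lim(x→0) (2/(x^2 + 1))/(1 - tanh(x)^2)
  = 2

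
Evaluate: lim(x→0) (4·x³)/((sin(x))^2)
This is a 0/0 indeterminate form.

Apply L'Hôpital's rule: differentiate numerator and denominator separately.
  f(x) = 4·x^3   ⇒   f'(x) = 12·x^2
  g(x) = sin(x)^2   ⇒   g'(x) = 2·sin(x)·cos(x)
  lim(x→0) f'(x)/g'(x) = lim(x→0) (12·x^2)/(2·sin(x)·cos(x))
  = 0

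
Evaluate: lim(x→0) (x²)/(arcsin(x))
This is a 0/0 indeterminate form.

Apply L'Hôpital's rule: differentiate numerator and denominator separately.
  f(x) = x^2   ⇒   f'(x) = 2·x
  g(x) = asin(x)   ⇒   g'(x) = 1/sqrt(1 - x^2)
  lim(x→0) f'(x)/g'(x) = lim(x→0) (2·x)/(1/sqrt(1 - x^2))
  = 0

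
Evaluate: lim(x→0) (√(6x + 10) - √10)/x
This is a standard limit.

Factor or rationalize the expression:
  lim(x→0) (√(6x + 10) - √10)/x = 3·sqrt(10)/10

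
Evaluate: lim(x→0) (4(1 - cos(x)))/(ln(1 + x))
This is a 0/0 indeterminate form.

Apply L'Hôpital's rule: differentiate numerator and denominator separately.
  f(x) = 4 - 4·cos(x)   ⇒   f'(x) = 4·sin(x)
  g(x) = ln(x + 1)   ⇒   g'(x) = 1/(x + 1)
  lim(x→0) f'(x)/g'(x) = lim(x→0) (4·sin(x))/(1/(x + 1))
  = 0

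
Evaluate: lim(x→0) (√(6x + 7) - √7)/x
This is a standard limit.

Factor or rationalize the expression:
  lim(x→0) (√(6x + 7) - √7)/x = 3·sqrt(7)/7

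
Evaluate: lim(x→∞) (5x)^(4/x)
This is an exponential indeterminate form.

For exponential indeterminate forms, take the natural log:
  Let L = lim(x→∞) (5x)^(4/x)
  Then ln(L) = lim(x→∞) [exponent × ln(base)]
  Evaluate using L'Hôpital or standard limits, then exponentiate.
  L = 1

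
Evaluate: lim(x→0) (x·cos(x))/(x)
This is a 0/0 indeterminate form.

Apply L'Hôpital's rule: differentiate numerator and denominator separately.
  f(x) = x·cos(x)   ⇒   f'(x) = -x·sin(x) + cos(x)
  g(x) = x   ⇒   g'(x) = 1
  lim(x→0) f'(x)/g'(x) = lim(x→0) (-x·sin(x) + cos(x))/(1)
  = 1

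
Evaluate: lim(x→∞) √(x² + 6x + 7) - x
This is an ∞-∞ indeterminate form.

Combine fractions or rationalize to convert ∞-∞ to 0/0 form:
  lim(x→∞) √(x² + 6x + 7) - x = 3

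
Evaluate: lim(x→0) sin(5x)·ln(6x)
This is a 0·∞ indeterminate form.

Rewrite 0·∞ as a quotient (0/0 or ∞/∞ form), then apply L'Hôpital's rule:
  lim(x→0) sin(5x)·ln(6x) = 0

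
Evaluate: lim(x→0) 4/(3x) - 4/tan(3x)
This is an ∞-∞ indeterminate form.

Combine fractions or rationalize to convert ∞-∞ to 0/0 form:
  lim(x→0) 4/(3x) - 4/tan(3x) = 0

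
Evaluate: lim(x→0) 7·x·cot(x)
This is a 0·∞ indeterminate form.

Rewrite 0·∞ as a quotient (0/0 or ∞/∞ form), then apply L'Hôpital's rule:
  lim(x→0) 7·x·cot(x) = 7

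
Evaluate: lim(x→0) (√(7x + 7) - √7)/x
This is a standard limit.

Factor or rationalize the expression:
  lim(x→0) (√(7x + 7) - √7)/x = sqrt(7)/2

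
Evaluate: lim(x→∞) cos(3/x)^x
This is an exponential indeterminate form.

For exponential indeterminate forms, take the natural log:
  Let L = lim(x→∞) cos(3/x)^x
  Then ln(L) = lim(x→∞) [exponent × ln(base)]
  Evaluate using L'Hôpital or standard limits, then exponentiate.
  L = 1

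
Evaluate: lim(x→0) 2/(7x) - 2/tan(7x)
This is an ∞-∞ indeterminate form.

Combine fractions or rationalize to convert ∞-∞ to 0/0 form:
  lim(x→0) 2/(7x) - 2/tan(7x) = 0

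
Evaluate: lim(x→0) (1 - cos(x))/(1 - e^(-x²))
This is a 0/0 indeterminate form.

Apply L'Hôpital's rule: differentiate numerator and denominator separately.
  f(x) = 1 - cos(x)   ⇒   f'(x) = sin(x)
  g(x) = 1 - e^(-x^2)   ⇒   g'(x) = 2·x·e^(-x^2)
  lim(x→0) f'(x)/g'(x) = lim(x→0) (sin(x))/(2·x·e^(-x^2))
  = 1/2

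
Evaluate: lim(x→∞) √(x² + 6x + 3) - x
This is an ∞-∞ indeterminate form.

Combine fractions or rationalize to convert ∞-∞ to 0/0 form:
  lim(x→∞) √(x² + 6x + 3) - x = 3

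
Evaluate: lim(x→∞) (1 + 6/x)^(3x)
This is an exponential indeterminate form.

For exponential indeterminate forms, take the natural log:
  Let L = lim(x→∞) (1 + 6/x)^(3x)
  Then ln(L) = lim(x→∞) [exponent × ln(base)]
  Evaluate using L'Hôpital or standard limits, then exponentiate.
  L = e^(18)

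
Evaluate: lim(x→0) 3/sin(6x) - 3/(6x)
This is an ∞-∞ indeterminate form.

Combine fractions or rationalize to convert ∞-∞ to 0/0 form:
  lim(x→0) 3/sin(6x) - 3/(6x) = 0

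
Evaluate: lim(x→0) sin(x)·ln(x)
This is a 0·∞ indeterminate form.

Rewrite 0·∞ as a quotient (0/0 or ∞/∞ form), then apply L'Hôpital's rule:
  lim(x→0) sin(x)·ln(x) = 0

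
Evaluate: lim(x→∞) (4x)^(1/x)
This is an exponential indeterminate form.

For exponential indeterminate forms, take the natural log:
  Let L = lim(x→∞) (4x)^(1/x)
  Then ln(L) = lim(x→∞) [exponent × ln(base)]
  Evaluate using L'Hôpital or standard limits, then exponentiate.
  L = 1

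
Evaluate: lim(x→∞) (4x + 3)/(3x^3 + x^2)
This is an ∞/∞ indeterminate form.

Apply L'Hôpital's rule: differentiate numerator and denominator separately.
  f(x) = 4·x + 3   ⇒   f'(x) = 4
  g(x) = 3·x^3 + x^2   ⇒   g'(x) = 9·x^2 + 2·x
  lim(x→∞) f'(x)/g'(x) = lim(x→∞) (4)/(9·x^2 + 2·x)
  = 0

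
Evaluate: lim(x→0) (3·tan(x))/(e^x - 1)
This is a 0/0 indeterminate form.

Apply L'Hôpital's rule: differentiate numerator and denominator separately.
  f(x) = 3·tan(x)   ⇒   f'(x) = 3·tan(x)^2 + 3
  g(x) = e^(x) - 1   ⇒   g'(x) = e^(x)
  lim(x→0) f'(x)/g'(x) = lim(x→0) (3·tan(x)^2 + 3)/(e^(x))
  = 3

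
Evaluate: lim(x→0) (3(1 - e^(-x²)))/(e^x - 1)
This is a 0/0 indeterminate form.

Apply L'Hôpital's rule: differentiate numerator and denominator separately.
  f(x) = 3 - 3·e^(-x^2)   ⇒   f'(x) = 6·x·e^(-x^2)
  g(x) = e^(x) - 1   ⇒   g'(x) = e^(x)
  lim(x→0) f'(x)/g'(x) = lim(x→0) (6·x·e^(-x^2))/(e^(x))
  = 0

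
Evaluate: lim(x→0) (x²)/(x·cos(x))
This is a 0/0 indeterminate form.

Apply L'Hôpital's rule: differentiate numerator and denominator separately.
  f(x) = x^2   ⇒   f'(x) = 2·x
  g(x) = x·cos(x)   ⇒   g'(x) = -x·sin(x) + cos(x)
  lim(x→0) f'(x)/g'(x) = lim(x→0) (2·x)/(-x·sin(x) + cos(x))
  = 0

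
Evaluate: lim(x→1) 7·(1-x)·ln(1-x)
This is a 0·∞ indeterminate form.

Rewrite 0·∞ as a quotient (0/0 or ∞/∞ form), then apply L'Hôpital's rule:
  lim(x→1) 7·(1-x)·ln(1-x) = 0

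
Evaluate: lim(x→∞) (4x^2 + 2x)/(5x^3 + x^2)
This is an ∞/∞ indeterminate form.

Apply L'Hôpital's rule: differentiate numerator and denominator separately.
  f(x) = 4·x^2 + 2·x   ⇒   f'(x) = 8·x + 2
  g(x) = 5·x^3 + x^2   ⇒   g'(x) = 15·x^2 + 2·x
  lim(x→∞) f'(x)/g'(x) = lim(x→∞) (8·x + 2)/(15·x^2 + 2·x)
  = 0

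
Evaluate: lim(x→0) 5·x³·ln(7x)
This is a 0·∞ indeterminate form.

Rewrite 0·∞ as a quotient (0/0 or ∞/∞ form), then apply L'Hôpital's rule:
  lim(x→0) 5·x³·ln(7x) = 0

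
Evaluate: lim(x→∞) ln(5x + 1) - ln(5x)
This is an ∞-∞ indeterminate form.

Combine fractions or rationalize to convert ∞-∞ to 0/0 form:
  lim(x→∞) ln(5x + 1) - ln(5x) = 0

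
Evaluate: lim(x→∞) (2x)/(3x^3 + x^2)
This is an ∞/∞ indeterminate form.

Apply L'Hôpital's rule: differentiate numerator and denominator separately.
  f(x) = 2·x   ⇒   f'(x) = 2
  g(x) = 3·x^3 + x^2   ⇒   g'(x) = 9·x^2 + 2·x
  lim(x→∞) f'(x)/g'(x) = lim(x→∞) (2)/(9·x^2 + 2·x)
  = 0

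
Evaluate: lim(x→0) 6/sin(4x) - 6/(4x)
This is an ∞-∞ indeterminate form.

Combine fractions or rationalize to convert ∞-∞ to 0/0 form:
  lim(x→0) 6/sin(4x) - 6/(4x) = 0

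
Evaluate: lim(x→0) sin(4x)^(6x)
This is an exponential indeterminate form.

For exponential indeterminate forms, take the natural log:
  Let L = lim(x→0) sin(4x)^(6x)
  Then ln(L) = lim(x→0) [exponent × ln(base)]
  Evaluate using L'Hôpital or standard limits, then exponentiate.
  L = 1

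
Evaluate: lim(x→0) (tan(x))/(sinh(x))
This is a 0/0 indeterminate form.

Apply L'Hôpital's rule: differentiate numerator and denominator separately.
  f(x) = tan(x)   ⇒   f'(x) = tan(x)^2 + 1
  g(x) = sinh(x)   ⇒   g'(x) = cosh(x)
  lim(x→0) f'(x)/g'(x) = lim(x→0) (tan(x)^2 + 1)/(cosh(x))
  = 1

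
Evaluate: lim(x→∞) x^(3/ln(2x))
This is an exponential indeterminate form.

For exponential indeterminate forms, take the natural log:
  Let L = lim(x→∞) x^(3/ln(2x))
  Then ln(L) = lim(x→∞) [exponent × ln(base)]
  Evaluate using L'Hôpital or standard limits, then exponentiate.
  L = e^(3)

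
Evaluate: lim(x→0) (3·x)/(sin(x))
This is a 0/0 indeterminate form.

Apply L'Hôpital's rule: differentiate numerator and denominator separately.
  f(x) = 3·x   ⇒   f'(x) = 3
  g(x) = sin(x)   ⇒   g'(x) = cos(x)
  lim(x→0) f'(x)/g'(x) = lim(x→0) (3)/(cos(x))
  = 3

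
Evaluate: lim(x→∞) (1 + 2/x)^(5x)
This is an exponential indeterminate form.

For exponential indeterminate forms, take the natural log:
  Let L = lim(x→∞) (1 + 2/x)^(5x)
  Then ln(L) = lim(x→∞) [exponent × ln(base)]
  Evaluate using L'Hôpital or standard limits, then exponentiate.
  L = e^(10)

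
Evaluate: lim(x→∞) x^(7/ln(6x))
This is an exponential indeterminate form.

For exponential indeterminate forms, take the natural log:
  Let L = lim(x→∞) x^(7/ln(6x))
  Then ln(L) = lim(x→∞) [exponent × ln(base)]
  Evaluate using L'Hôpital or standard limits, then exponentiate.
  L = e^(7)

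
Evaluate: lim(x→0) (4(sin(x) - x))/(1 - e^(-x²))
This is a 0/0 indeterminate form.

Apply L'Hôpital's rule: differentiate numerator and denominator separately.
  f(x) = -4·x + 4·sin(x)   ⇒   f'(x) = 4·cos(x) - 4
  g(x) = 1 - e^(-x^2)   ⇒   g'(x) = 2·x·e^(-x^2)
  lim(x→0) f'(x)/g'(x) = lim(x→0) (4·cos(x) - 4)/(2·x·e^(-x^2))
  = 0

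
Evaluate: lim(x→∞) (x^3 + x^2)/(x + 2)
This is an ∞/∞ indeterminate form.

Apply L'Hôpital's rule: differentiate numerator and denominator separately.
  f(x) = x^3 + x^2   ⇒   f'(x) = 3·x^2 + 2·x
  g(x) = x + 2   ⇒   g'(x) = 1
  lim(x→∞) f'(x)/g'(x) = lim(x→∞) (3·x^2 + 2·x)/(1)
  = ∞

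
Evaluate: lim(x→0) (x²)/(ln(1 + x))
This is a 0/0 indeterminate form.

Apply L'Hôpital's rule: differentiate numerator and denominator separately.
  f(x) = x^2   ⇒   f'(x) = 2·x
  g(x) = ln(x + 1)   ⇒   g'(x) = 1/(x + 1)
  lim(x→0) f'(x)/g'(x) = lim(x→0) (2·x)/(1/(x + 1))
  = 0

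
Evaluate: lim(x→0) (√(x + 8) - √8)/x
This is a standard limit.

Factor or rationalize the expression:
  lim(x→0) (√(x + 8) - √8)/x = sqrt(2)/8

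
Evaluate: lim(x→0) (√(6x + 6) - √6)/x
This is a standard limit.

Factor or rationalize the expression:
  lim(x→0) (√(6x + 6) - √6)/x = sqrt(6)/2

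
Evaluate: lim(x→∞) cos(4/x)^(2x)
This is an exponential indeterminate form.

For exponential indeterminate forms, take the natural log:
  Let L = lim(x→∞) cos(4/x)^(2x)
  Then ln(L) = lim(x→∞) [exponent × ln(base)]
  Evaluate using L'Hôpital or standard limits, then exponentiate.
  L = 1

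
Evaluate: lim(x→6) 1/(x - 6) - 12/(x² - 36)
This is an ∞-∞ indeterminate form.

Combine fractions or rationalize to convert ∞-∞ to 0/0 form:
  lim(x→6) 1/(x - 6) - 12/(x² - 36) = 1/12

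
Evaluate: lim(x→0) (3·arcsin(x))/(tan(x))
This is a 0/0 indeterminate form.

Apply L'Hôpital's rule: differentiate numerator and denominator separately.
  f(x) = 3·asin(x)   ⇒   f'(x) = 3/sqrt(1 - x^2)
  g(x) = tan(x)   ⇒   g'(x) = tan(x)^2 + 1
  lim(x→0) f'(x)/g'(x) = lim(x→0) (3/sqrt(1 - x^2))/(tan(x)^2 + 1)
  = 3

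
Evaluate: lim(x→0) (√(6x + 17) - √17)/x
This is a standard limit.

Factor or rationalize the expression:
  lim(x→0) (√(6x + 17) - √17)/x = 3·sqrt(17)/17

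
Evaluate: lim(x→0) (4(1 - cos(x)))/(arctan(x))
This is a 0/0 indeterminate form.

Apply L'Hôpital's rule: differentiate numerator and denominator separately.
  f(x) = 4 - 4·cos(x)   ⇒   f'(x) = 4·sin(x)
  g(x) = atan(x)   ⇒   g'(x) = 1/(x^2 + 1)
  lim(x→0) f'(x)/g'(x) = lim(x→0) (4·sin(x))/(1/(x^2 + 1))
  = 0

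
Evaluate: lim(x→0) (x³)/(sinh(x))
This is a 0/0 indeterminate form.

Apply L'Hôpital's rule: differentiate numerator and denominator separately.
  f(x) = x^3   ⇒   f'(x) = 3·x^2
  g(x) = sinh(x)   ⇒   g'(x) = cosh(x)
  lim(x→0) f'(x)/g'(x) = lim(x→0) (3·x^2)/(cosh(x))
  = 0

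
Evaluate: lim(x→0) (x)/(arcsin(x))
This is a 0/0 indeterminate form.

Apply L'Hôpital's rule: differentiate numerator and denominator separately.
  f(x) = x   ⇒   f'(x) = 1
  g(x) = asin(x)   ⇒   g'(x) = 1/sqrt(1 - x^2)
  lim(x→0) f'(x)/g'(x) = lim(x→0) (1)/(1/sqrt(1 - x^2))
  = 1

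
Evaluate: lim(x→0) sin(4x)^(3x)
This is an exponential indeterminate form.

For exponential indeterminate forms, take the natural log:
  Let L = lim(x→0) sin(4x)^(3x)
  Then ln(L) = lim(x→0) [exponent × ln(base)]
  Evaluate using L'Hôpital or standard limits, then exponentiate.
  L = 1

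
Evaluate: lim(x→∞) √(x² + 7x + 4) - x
This is an ∞-∞ indeterminate form.

Combine fractions or rationalize to convert ∞-∞ to 0/0 form:
  lim(x→∞) √(x² + 7x + 4) - x = 7/2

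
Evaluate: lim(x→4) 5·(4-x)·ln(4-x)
This is a 0·∞ indeterminate form.

Rewrite 0·∞ as a quotient (0/0 or ∞/∞ form), then apply L'Hôpital's rule:
  lim(x→4) 5·(4-x)·ln(4-x) = 0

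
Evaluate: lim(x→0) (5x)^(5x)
This is an exponential indeterminate form.

For exponential indeterminate forms, take the natural log:
  Let L = lim(x→0) (5x)^(5x)
  Then ln(L) = lim(x→0) [exponent × ln(base)]
  Evaluate using L'Hôpital or standard limits, then exponentiate.
  L = 1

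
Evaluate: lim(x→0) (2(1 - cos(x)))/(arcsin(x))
This is a 0/0 indeterminate form.

Apply L'Hôpital's rule: differentiate numerator and denominator separately.
  f(x) = 2 - 2·cos(x)   ⇒   f'(x) = 2·sin(x)
  g(x) = asin(x)   ⇒   g'(x) = 1/sqrt(1 - x^2)
  lim(x→0) f'(x)/g'(x) = lim(x→0) (2·sin(x))/(1/sqrt(1 - x^2))
  = 0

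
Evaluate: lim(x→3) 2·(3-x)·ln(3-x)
This is a 0·∞ indeterminate form.

Rewrite 0·∞ as a quotient (0/0 or ∞/∞ form), then apply L'Hôpital's rule:
  lim(x→3) 2·(3-x)·ln(3-x) = 0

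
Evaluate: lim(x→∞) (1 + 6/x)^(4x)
This is an exponential indeterminate form.

For exponential indeterminate forms, take the natural log:
  Let L = lim(x→∞) (1 + 6/x)^(4x)
  Then ln(L) = lim(x→∞) [exponent × ln(base)]
  Evaluate using L'Hôpital or standard limits, then exponentiate.
  L = e^(24)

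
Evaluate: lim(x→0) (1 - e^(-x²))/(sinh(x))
This is a 0/0 indeterminate form.

Apply L'Hôpital's rule: differentiate numerator and denominator separately.
  f(x) = 1 - e^(-x^2)   ⇒   f'(x) = 2·x·e^(-x^2)
  g(x) = sinh(x)   ⇒   g'(x) = cosh(x)
  lim(x→0) f'(x)/g'(x) = lim(x→0) (2·x·e^(-x^2))/(cosh(x))
  = 0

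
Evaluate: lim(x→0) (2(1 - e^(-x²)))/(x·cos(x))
This is a 0/0 indeterminate form.

Apply L'Hôpital's rule: differentiate numerator and denominator separately.
  f(x) = 2 - 2·e^(-x^2)   ⇒   f'(x) = 4·x·e^(-x^2)
  g(x) = x·cos(x)   ⇒   g'(x) = -x·sin(x) + cos(x)
  lim(x→0) f'(x)/g'(x) = lim(x→0) (4·x·e^(-x^2))/(-x·sin(x) + cos(x))
  = 0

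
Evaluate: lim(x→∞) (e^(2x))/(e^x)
This is an ∞/∞ indeterminate form.

Apply L'Hôpital's rule: differentiate numerator and denominator separately.
  f(x) = e^(2·x)   ⇒   f'(x) = 2·e^(2·x)
  g(x) = e^(x)   ⇒   g'(x) = e^(x)
  lim(x→∞) f'(x)/g'(x) = lim(x→∞) (2·e^(2·x))/(e^(x))
  = ∞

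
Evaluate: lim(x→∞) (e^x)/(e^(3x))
This is an ∞/∞ indeterminate form.

Apply L'Hôpital's rule: differentiate numerator and denominator separately.
  f(x) = e^(x)   ⇒   f'(x) = e^(x)
  g(x) = e^(3·x)   ⇒   g'(x) = 3·e^(3·x)
  lim(x→∞) f'(x)/g'(x) = lim(x→∞) (e^(x))/(3·e^(3·x))
  = 0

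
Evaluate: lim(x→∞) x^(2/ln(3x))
This is an exponential indeterminate form.

For exponential indeterminate forms, take the natural log:
  Let L = lim(x→∞) x^(2/ln(3x))
  Then ln(L) = lim(x→∞) [exponent × ln(base)]
  Evaluate using L'Hôpital or standard limits, then exponentiate.
  L = e²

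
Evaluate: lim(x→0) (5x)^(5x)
This is an exponential indeterminate form.

For exponential indeterminate forms, take the natural log:
  Let L = lim(x→0) (5x)^(5x)
  Then ln(L) = lim(x→0) [exponent × ln(base)]
  Evaluate using L'Hôpital or standard limits, then exponentiate.
  L = 1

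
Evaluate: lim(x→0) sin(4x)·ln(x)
This is a 0·∞ indeterminate form.

Rewrite 0·∞ as a quotient (0/0 or ∞/∞ form), then apply L'Hôpital's rule:
  lim(x→0) sin(4x)·ln(x) = 0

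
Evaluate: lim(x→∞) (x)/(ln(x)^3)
This is an ∞/∞ indeterminate form.

Apply L'Hôpital's rule: differentiate numerator and denominator separately.
  f(x) = x   ⇒   f'(x) = 1
  g(x) = ln(x)^3   ⇒   g'(x) = 3·ln(x)^2/x
  lim(x→∞) f'(x)/g'(x) = lim(x→∞) (1)/(3·ln(x)^2/x)
  = ∞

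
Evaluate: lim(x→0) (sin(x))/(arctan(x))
This is a 0/0 indeterminate form.

Apply L'Hôpital's rule: differentiate numerator and denominator separately.
  f(x) = sin(x)   ⇒   f'(x) = cos(x)
  g(x) = atan(x)   ⇒   g'(x) = 1/(x^2 + 1)
  lim(x→0) f'(x)/g'(x) = lim(x→0) (cos(x))/(1/(x^2 + 1))
  = 1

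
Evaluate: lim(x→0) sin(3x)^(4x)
This is an exponential indeterminate form.

For exponential indeterminate forms, take the natural log:
  Let L = lim(x→0) sin(3x)^(4x)
  Then ln(L) = lim(x→0) [exponent × ln(base)]
  Evaluate using L'Hôpital or standard limits, then exponentiate.
  L = 1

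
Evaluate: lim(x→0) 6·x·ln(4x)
This is a 0·∞ indeterminate form.

Rewrite 0·∞ as a quotient (0/0 or ∞/∞ form), then apply L'Hôpital's rule:
  lim(x→0) 6·x·ln(4x) = 0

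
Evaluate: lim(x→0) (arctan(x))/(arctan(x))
This is a 0/0 indeterminate form.

Apply L'Hôpital's rule: differentiate numerator and denominator separately.
  f(x) = atan(x)   ⇒   f'(x) = 1/(x^2 + 1)
  g(x) = atan(x)   ⇒   g'(x) = 1/(x^2 + 1)
  lim(x→0) f'(x)/g'(x) = lim(x→0) (1/(x^2 + 1))/(1/(x^2 + 1))
  = 1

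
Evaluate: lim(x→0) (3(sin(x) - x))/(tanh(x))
This is a 0/0 indeterminate form.

Apply L'Hôpital's rule: differentiate numerator and denominator separately.
  f(x) = -3·x + 3·sin(x)   ⇒   f'(x) = 3·cos(x) - 3
  g(x) = tanh(x)   ⇒   g'(x) = 1 - tanh(x)^2
  lim(x→0) f'(x)/g'(x) = lim(x→0) (3·cos(x) - 3)/(1 - tanh(x)^2)
  = 0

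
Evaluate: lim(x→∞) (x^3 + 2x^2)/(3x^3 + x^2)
This is an ∞/∞ indeterminate form.

Apply L'Hôpital's rule: differentiate numerator and denominator separately.
  f(x) = x^3 + 2·x^2   ⇒   f'(x) = 3·x^2 + 4·x
  g(x) = 3·x^3 + x^2   ⇒   g'(x) = 9·x^2 + 2·x
  lim(x→∞) f'(x)/g'(x) = lim(x→∞) (3·x^2 + 4·x)/(9·x^2 + 2·x)
  = 1/3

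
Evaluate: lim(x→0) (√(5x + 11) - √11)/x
This is a standard limit.

Factor or rationalize the expression:
  lim(x→0) (√(5x + 11) - √11)/x = 5·sqrt(11)/22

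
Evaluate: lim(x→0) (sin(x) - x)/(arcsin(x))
This is a 0/0 indeterminate form.

Apply L'Hôpital's rule: differentiate numerator and denominator separately.
  f(x) = -x + sin(x)   ⇒   f'(x) = cos(x) - 1
  g(x) = asin(x)   ⇒   g'(x) = 1/sqrt(1 - x^2)
  lim(x→0) f'(x)/g'(x) = lim(x→0) (cos(x) - 1)/(1/sqrt(1 - x^2))
  = 0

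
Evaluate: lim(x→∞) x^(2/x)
This is an exponential indeterminate form.

For exponential indeterminate forms, take the natural log:
  Let L = lim(x→∞) x^(2/x)
  Then ln(L) = lim(x→∞) [exponent × ln(base)]
  Evaluate using L'Hôpital or standard limits, then exponentiate.
  L = 1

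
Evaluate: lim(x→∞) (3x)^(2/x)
This is an exponential indeterminate form.

For exponential indeterminate forms, take the natural log:
  Let L = lim(x→∞) (3x)^(2/x)
  Then ln(L) = lim(x→∞) [exponent × ln(base)]
  Evaluate using L'Hôpital or standard limits, then exponentiate.
  L = 1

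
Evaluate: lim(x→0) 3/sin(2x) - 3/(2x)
This is an ∞-∞ indeterminate form.

Combine fractions or rationalize to convert ∞-∞ to 0/0 form:
  lim(x→0) 3/sin(2x) - 3/(2x) = 0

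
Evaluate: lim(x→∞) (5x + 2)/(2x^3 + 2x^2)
This is an ∞/∞ indeterminate form.

Apply L'Hôpital's rule: differentiate numerator and denominator separately.
  f(x) = 5·x + 2   ⇒   f'(x) = 5
  g(x) = 2·x^3 + 2·x^2   ⇒   g'(x) = 6·x^2 + 4·x
  lim(x→∞) f'(x)/g'(x) = lim(x→∞) (5)/(6·x^2 + 4·x)
  = 0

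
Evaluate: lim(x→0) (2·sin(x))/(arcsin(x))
This is a 0/0 indeterminate form.

Apply L'Hôpital's rule: differentiate numerator and denominator separately.
  f(x) = 2·sin(x)   ⇒   f'(x) = 2·cos(x)
  g(x) = asin(x)   ⇒   g'(x) = 1/sqrt(1 - x^2)
  lim(x→0) f'(x)/g'(x) = lim(x→0) (2·cos(x))/(1/sqrt(1 - x^2))
  = 2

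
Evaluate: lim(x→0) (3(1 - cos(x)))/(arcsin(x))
This is a 0/0 indeterminate form.

Apply L'Hôpital's rule: differentiate numerator and denominator separately.
  f(x) = 3 - 3·cos(x)   ⇒   f'(x) = 3·sin(x)
  g(x) = asin(x)   ⇒   g'(x) = 1/sqrt(1 - x^2)
  lim(x→0) f'(x)/g'(x) = lim(x→0) (3·sin(x))/(1/sqrt(1 - x^2))
  = 0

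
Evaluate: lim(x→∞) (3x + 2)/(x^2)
This is an ∞/∞ indeterminate form.

Apply L'Hôpital's rule: differentiate numerator and denominator separately.
  f(x) = 3·x + 2   ⇒   f'(x) = 3
  g(x) = x^2   ⇒   g'(x) = 2·x
  lim(x→∞) f'(x)/g'(x) = lim(x→∞) (3)/(2·x)
  = 0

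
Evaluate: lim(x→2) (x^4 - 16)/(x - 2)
This is a standard limit.

Factor or rationalize the expression:
  lim(x→2) (x^4 - 16)/(x - 2) = 32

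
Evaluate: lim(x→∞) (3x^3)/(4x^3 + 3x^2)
This is an ∞/∞ indeterminate form.

Apply L'Hôpital's rule: differentiate numerator and denominator separately.
  f(x) = 3·x^3   ⇒   f'(x) = 9·x^2
  g(x) = 4·x^3 + 3·x^2   ⇒   g'(x) = 12·x^2 + 6·x
  lim(x→∞) f'(x)/g'(x) = lim(x→∞) (9·x^2)/(12·x^2 + 6·x)
  = 3/4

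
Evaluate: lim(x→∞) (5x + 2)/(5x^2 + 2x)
This is an ∞/∞ indeterminate form.

Apply L'Hôpital's rule: differentiate numerator and denominator separately.
  f(x) = 5·x + 2   ⇒   f'(x) = 5
  g(x) = 5·x^2 + 2·x   ⇒   g'(x) = 10·x + 2
  lim(x→∞) f'(x)/g'(x) = lim(x→∞) (5)/(10·x + 2)
  = 0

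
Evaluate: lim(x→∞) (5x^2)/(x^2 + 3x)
This is an ∞/∞ indeterminate form.

Apply L'Hôpital's rule: differentiate numerator and denominator separately.
  f(x) = 5·x^2   ⇒   f'(x) = 10·x
  g(x) = x^2 + 3·x   ⇒   g'(x) = 2·x + 3
  lim(x→∞) f'(x)/g'(x) = lim(x→∞) (10·x)/(2·x + 3)
  = 5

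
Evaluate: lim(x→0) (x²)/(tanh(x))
This is a 0/0 indeterminate form.

Apply L'Hôpital's rule: differentiate numerator and denominator separately.
  f(x) = x^2   ⇒   f'(x) = 2·x
  g(x) = tanh(x)   ⇒   g'(x) = 1 - tanh(x)^2
  lim(x→0) f'(x)/g'(x) = lim(x→0) (2·x)/(1 - tanh(x)^2)
  = 0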